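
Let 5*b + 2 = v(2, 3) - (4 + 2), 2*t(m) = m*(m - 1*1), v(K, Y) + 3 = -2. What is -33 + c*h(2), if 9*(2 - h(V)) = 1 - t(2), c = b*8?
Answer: -373/5 ≈ -74.600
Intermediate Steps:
v(K, Y) = -5 (v(K, Y) = -3 - 2 = -5)
t(m) = m*(-1 + m)/2 (t(m) = (m*(m - 1*1))/2 = (m*(m - 1))/2 = (m*(-1 + m))/2 = m*(-1 + m)/2)
b = -13/5 (b = -⅖ + (-5 - (4 + 2))/5 = -⅖ + (-5 - 1*6)/5 = -⅖ + (-5 - 6)/5 = -⅖ + (⅕)*(-11) = -⅖ - 11/5 = -13/5 ≈ -2.6000)
c = -104/5 (c = -13/5*8 = -104/5 ≈ -20.800)
h(V) = 2 (h(V) = 2 - (1 - 2*(-1 + 2)/2)/9 = 2 - (1 - 2/2)/9 = 2 - (1 - 1*1)/9 = 2 - (1 - 1)/9 = 2 - ⅑*0 = 2 + 0 = 2)
-33 + c*h(2) = -33 - 104/5*2 = -33 - 208/5 = -373/5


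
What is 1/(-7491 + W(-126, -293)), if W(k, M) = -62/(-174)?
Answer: -87/651686 ≈ -0.00013350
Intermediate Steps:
W(k, M) = 31/87 (W(k, M) = -62*(-1/174) = 31/87)
1/(-7491 + W(-126, -293)) = 1/(-7491 + 31/87) = 1/(-651686/87) = -87/651686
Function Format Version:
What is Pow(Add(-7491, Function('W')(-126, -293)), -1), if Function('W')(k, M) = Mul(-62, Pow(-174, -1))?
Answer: Rational(-87, 651686) ≈ -0.00013350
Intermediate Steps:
Function('W')(k, M) = Rational(31, 87) (Function('W')(k, M) = Mul(-62, Rational(-1, 174)) = Rational(31, 87))
Pow(Add(-7491, Function('W')(-126, -293)), -1) = Pow(Add(-7491, Rational(31, 87)), -1) = Pow(Rational(-651686, 87), -1) = Rational(-87, 651686)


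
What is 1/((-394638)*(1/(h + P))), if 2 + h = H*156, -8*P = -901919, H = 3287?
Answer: -5004079/3157104 ≈ -1.5850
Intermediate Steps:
P = 901919/8 (P = -⅛*(-901919) = 901919/8 ≈ 1.1274e+5)
h = 512770 (h = -2 + 3287*156 = -2 + 512772 = 512770)
1/((-394638)*(1/(h + P))) = 1/((-394638)*(1/(512770 + 901919/8))) = -1/(394638*(1/(5004079/8))) = -1/(394638*8/5004079) = -1/394638*5004079/8 = -5004079/3157104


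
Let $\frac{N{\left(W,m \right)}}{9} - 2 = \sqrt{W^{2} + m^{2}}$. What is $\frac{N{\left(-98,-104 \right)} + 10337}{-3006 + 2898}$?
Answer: $- \frac{10355}{108} - \frac{\sqrt{5105}}{6} \approx -107.79$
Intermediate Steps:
$N{\left(W,m \right)} = 18 + 9 \sqrt{W^{2} + m^{2}}$
$\frac{N{\left(-98,-104 \right)} + 10337}{-3006 + 2898} = \frac{\left(18 + 9 \sqrt{\left(-98\right)^{2} + \left(-104\right)^{2}}\right) + 10337}{-3006 + 2898} = \frac{\left(18 + 9 \sqrt{9604 + 10816}\right) + 10337}{-108} = \left(\left(18 + 9 \sqrt{20420}\right) + 10337\right) \left(- \frac{1}{108}\right) = \left(\left(18 + 9 \cdot 2 \sqrt{5105}\right) + 10337\right) \left(- \frac{1}{108}\right) = \left(\left(18 + 18 \sqrt{5105}\right) + 10337\right) \left(- \frac{1}{108}\right) = \left(10355 + 18 \sqrt{5105}\right) \left(- \frac{1}{108}\right) = - \frac{10355}{108} - \frac{\sqrt{5105}}{6}$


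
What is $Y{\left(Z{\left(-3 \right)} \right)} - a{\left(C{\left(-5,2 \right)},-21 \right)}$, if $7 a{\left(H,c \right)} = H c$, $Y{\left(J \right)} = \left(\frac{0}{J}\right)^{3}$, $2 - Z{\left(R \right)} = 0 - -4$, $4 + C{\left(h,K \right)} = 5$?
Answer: $3$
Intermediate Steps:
$C{\left(h,K \right)} = 1$ ($C{\left(h,K \right)} = -4 + 5 = 1$)
$Z{\left(R \right)} = -2$ ($Z{\left(R \right)} = 2 - \left(0 - -4\right) = 2 - \left(0 + 4\right) = 2 - 4 = -2$)
$Y{\left(J \right)} = 0$ ($Y{\left(J \right)} = 0^{3} = 0$)
$a{\left(H,c \right)} = \frac{H c}{7}$
$Y{\left(Z{\left(-3 \right)} \right)} - a{\left(C{\left(-5,2 \right)},-21 \right)} = 0 - \frac{1}{7} \cdot 1 \left(-21\right) = 0 - -3 = 0 + 3 = 3$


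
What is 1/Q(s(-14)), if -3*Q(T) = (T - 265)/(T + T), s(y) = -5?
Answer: -⅑ ≈ -0.11111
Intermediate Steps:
Q(T) = -(-265 + T)/(6*T) (Q(T) = -(T - 265)/(3*(T + T)) = -(-265 + T)/(3*(2*T)) = -(-265 + T)*1/(2*T)/3 = -(-265 + T)/(6*T))
1/Q(s(-14)) = 1/((⅙)*(265 - 1*(-5))/(-5)) = 1/((⅙)*(-⅕)*(265 + 5)) = 1/((⅙)*(-⅕)*270) = 1/(-9) = -⅑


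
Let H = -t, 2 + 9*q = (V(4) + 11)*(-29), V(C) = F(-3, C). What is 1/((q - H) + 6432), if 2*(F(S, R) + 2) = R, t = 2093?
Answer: 3/25468 ≈ 0.00011779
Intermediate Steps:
F(S, R) = -2 + R/2
V(C) = -2 + C/2
q = -107/3 (q = -2/9 + (((-2 + (1/2)*4) + 11)*(-29))/9 = -2/9 + (((-2 + 2) + 11)*(-29))/9 = -2/9 + ((0 + 11)*(-29))/9 = -2/9 + (11*(-29))/9 = -2/9 + (1/9)*(-319) = -2/9 - 319/9 = -107/3 ≈ -35.667)
H = -2093 (H = -1*2093 = -2093)
1/((q - H) + 6432) = 1/((-107/3 - 1*(-2093)) + 6432) = 1/((-107/3 + 2093) + 6432) = 1/(6172/3 + 6432) = 1/(25468/3) = 3/25468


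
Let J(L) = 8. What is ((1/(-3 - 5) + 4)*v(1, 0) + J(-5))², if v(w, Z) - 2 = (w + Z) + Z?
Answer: 24649/64 ≈ 385.14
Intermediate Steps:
v(w, Z) = 2 + w + 2*Z (v(w, Z) = 2 + ((w + Z) + Z) = 2 + ((Z + w) + Z) = 2 + (w + 2*Z) = 2 + w + 2*Z)
((1/(-3 - 5) + 4)*v(1, 0) + J(-5))² = ((1/(-3 - 5) + 4)*(2 + 1 + 2*0) + 8)² = ((1/(-8) + 4)*(2 + 1 + 0) + 8)² = ((-⅛ + 4)*3 + 8)² = ((31/8)*3 + 8)² = (93/8 + 8)² = (157/8)² = 24649/64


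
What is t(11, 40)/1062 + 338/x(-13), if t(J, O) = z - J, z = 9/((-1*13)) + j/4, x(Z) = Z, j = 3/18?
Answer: -8618579/331344 ≈ -26.011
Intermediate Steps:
j = 1/6 (j = 3*(1/18) = 1/6 ≈ 0.16667)
z = -203/312 (z = 9/((-1*13)) + (1/6)/4 = 9/(-13) + (1/6)*(1/4) = 9*(-1/13) + 1/24 = -9/13 + 1/24 = -203/312 ≈ -0.65064)
t(J, O) = -203/312 - J
t(11, 40)/1062 + 338/x(-13) = (-203/312 - 1*11)/1062 + 338/(-13) = (-203/312 - 11)*(1/1062) + 338*(-1/13) = -3635/312*1/1062 - 26 = -3635/331344 - 26 = -8618579/331344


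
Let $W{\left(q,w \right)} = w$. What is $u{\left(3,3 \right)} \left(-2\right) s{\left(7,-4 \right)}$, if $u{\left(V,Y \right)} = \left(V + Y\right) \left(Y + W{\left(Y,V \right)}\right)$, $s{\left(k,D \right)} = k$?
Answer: $-504$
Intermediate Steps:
$u{\left(V,Y \right)} = \left(V + Y\right)^{2}$ ($u{\left(V,Y \right)} = \left(V + Y\right) \left(Y + V\right) = \left(V + Y\right) \left(V + Y\right) = \left(V + Y\right)^{2}$)
$u{\left(3,3 \right)} \left(-2\right) s{\left(7,-4 \right)} = \left(3^{2} + 3^{2} + 2 \cdot 3 \cdot 3\right) \left(-2\right) 7 = \left(9 + 9 + 18\right) \left(-2\right) 7 = 36 \left(-2\right) 7 = \left(-72\right) 7 = -504$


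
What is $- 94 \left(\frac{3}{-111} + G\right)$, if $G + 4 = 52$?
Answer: $- \frac{166850}{37} \approx -4509.5$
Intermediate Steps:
$G = 48$ ($G = -4 + 52 = 48$)
$- 94 \left(\frac{3}{-111} + G\right) = - 94 \left(\frac{3}{-111} + 48\right) = - 94 \left(3 \left(- \frac{1}{111}\right) + 48\right) = - 94 \left(- \frac{1}{37} + 48\right) = \left(-94\right) \frac{1775}{37} = - \frac{166850}{37}$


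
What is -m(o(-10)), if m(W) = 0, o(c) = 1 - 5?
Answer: 0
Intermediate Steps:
o(c) = -4
-m(o(-10)) = -1*0 = 0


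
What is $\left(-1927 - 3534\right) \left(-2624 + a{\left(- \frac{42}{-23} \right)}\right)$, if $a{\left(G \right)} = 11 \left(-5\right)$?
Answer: $14630019$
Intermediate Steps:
$a{\left(G \right)} = -55$
$\left(-1927 - 3534\right) \left(-2624 + a{\left(- \frac{42}{-23} \right)}\right) = \left(-1927 - 3534\right) \left(-2624 - 55\right) = \left(-5461\right) \left(-2679\right) = 14630019$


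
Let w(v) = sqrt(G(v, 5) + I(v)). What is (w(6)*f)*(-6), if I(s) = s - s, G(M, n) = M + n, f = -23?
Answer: 138*sqrt(11) ≈ 457.69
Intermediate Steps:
I(s) = 0
w(v) = sqrt(5 + v) (w(v) = sqrt((v + 5) + 0) = sqrt((5 + v) + 0) = sqrt(5 + v))
(w(6)*f)*(-6) = (sqrt(5 + 6)*(-23))*(-6) = (sqrt(11)*(-23))*(-6) = -23*sqrt(11)*(-6) = 138*sqrt(11)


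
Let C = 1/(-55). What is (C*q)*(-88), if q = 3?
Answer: 24/5 ≈ 4.8000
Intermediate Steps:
C = -1/55 ≈ -0.018182
(C*q)*(-88) = -1/55*3*(-88) = -3/55*(-88) = 24/5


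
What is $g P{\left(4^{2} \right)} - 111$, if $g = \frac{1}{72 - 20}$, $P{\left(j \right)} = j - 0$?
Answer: $- \frac{1439}{13} \approx -110.69$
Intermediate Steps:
$P{\left(j \right)} = j$ ($P{\left(j \right)} = j + 0 = j$)
$g = \frac{1}{52} \approx 0.019231$
$g P{\left(4^{2} \right)} - 111 = \frac{4^{2}}{52} - 111 = \frac{1}{52} \cdot 16 - 111 = \frac{4}{13} - 111 = - \frac{1439}{13}$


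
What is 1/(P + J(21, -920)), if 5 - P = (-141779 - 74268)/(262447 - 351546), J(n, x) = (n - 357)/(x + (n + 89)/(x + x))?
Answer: 15083658809/44351937944 ≈ 0.34009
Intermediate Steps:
J(n, x) = (-357 + n)/(x + (89 + n)/(2*x)) (J(n, x) = (-357 + n)/(x + (89 + n)/((2*x))) = (-357 + n)/(x + (89 + n)*(1/(2*x))) = (-357 + n)/(x + (89 + n)/(2*x)))
P = 229448/89099 (P = 5 - (-141779 - 74268)/(262447 - 351546) = 5 - (-216047)/(-89099) = 5 - (-216047)*(-1)/89099 = 5 - 1*216047/89099 = 5 - 216047/89099 = 229448/89099 ≈ 2.5752)
1/(P + J(21, -920)) = 1/(229448/89099 + 2*(-920)*(-357 + 21)/(89 + 21 + 2*(-920)²)) = 1/(229448/89099 + 2*(-920)*(-336)/(89 + 21 + 2*846400)) = 1/(229448/89099 + 2*(-920)*(-336)/(89 + 21 + 1692800)) = 1/(229448/89099 + 2*(-920)*(-336)/1692910) = 1/(229448/89099 + 2*(-920)*(1/1692910)*(-336)) = 1/(229448/89099 + 61824/169291) = 1/(44351937944/15083658809) = 15083658809/44351937944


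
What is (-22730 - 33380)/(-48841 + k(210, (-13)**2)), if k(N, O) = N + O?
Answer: 28055/24231 ≈ 1.1578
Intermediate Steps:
(-22730 - 33380)/(-48841 + k(210, (-13)**2)) = (-22730 - 33380)/(-48841 + (210 + (-13)**2)) = -56110/(-48841 + (210 + 169)) = -56110/(-48841 + 379) = -56110/(-48462) = -56110*(-1/48462) = 28055/24231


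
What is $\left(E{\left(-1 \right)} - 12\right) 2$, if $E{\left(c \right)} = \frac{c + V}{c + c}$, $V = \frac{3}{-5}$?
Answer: $- \frac{112}{5} \approx -22.4$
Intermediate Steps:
$V = - \frac{3}{5}$ ($V = 3 \left(- \frac{1}{5}\right) = - \frac{3}{5} \approx -0.6$)
$E{\left(c \right)} = \frac{- \frac{3}{5} + c}{2 c}$ ($E{\left(c \right)} = \frac{c - \frac{3}{5}}{c + c} = \frac{- \frac{3}{5} + c}{2 c}$)
$\left(E{\left(-1 \right)} - 12\right) 2 = \left(\frac{-3 + 5 \left(-1\right)}{10 \left(-1\right)} - 12\right) 2 = \left(\frac{1}{10} \left(-1\right) \left(-3 - 5\right) - 12\right) 2 = \left(\frac{1}{10} \left(-1\right) \left(-8\right) - 12\right) 2 = \left(\frac{4}{5} - 12\right) 2 = \left(- \frac{56}{5}\right) 2 = - \frac{112}{5}$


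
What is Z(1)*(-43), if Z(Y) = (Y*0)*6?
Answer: 0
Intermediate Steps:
Z(Y) = 0 (Z(Y) = 0*6 = 0)
Z(1)*(-43) = 0*(-43) = 0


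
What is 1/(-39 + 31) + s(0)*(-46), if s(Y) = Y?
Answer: -⅛ ≈ -0.12500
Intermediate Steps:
1/(-39 + 31) + s(0)*(-46) = 1/(-39 + 31) + 0*(-46) = 1/(-8) + 0 = -⅛ + 0 = -⅛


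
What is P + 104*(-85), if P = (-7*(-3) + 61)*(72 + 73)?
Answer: 3050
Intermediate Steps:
P = 11890 (P = (21 + 61)*145 = 82*145 = 11890)
P + 104*(-85) = 11890 + 104*(-85) = 11890 - 8840 = 3050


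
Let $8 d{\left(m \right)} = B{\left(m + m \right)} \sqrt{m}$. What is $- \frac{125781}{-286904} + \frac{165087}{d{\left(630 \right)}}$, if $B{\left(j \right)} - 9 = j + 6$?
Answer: $\frac{125781}{286904} + \frac{4316 \sqrt{70}}{875} \approx 41.707$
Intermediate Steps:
$B{\left(j \right)} = 15 + j$ ($B{\left(j \right)} = 9 + \left(j + 6\right) = 9 + \left(6 + j\right) = 15 + j$)
$d{\left(m \right)} = \frac{\sqrt{m} \left(15 + 2 m\right)}{8}$ ($d{\left(m \right)} = \frac{\left(15 + \left(m + m\right)\right) \sqrt{m}}{8} = \frac{\left(15 + 2 m\right) \sqrt{m}}{8} = \frac{\sqrt{m} \left(15 + 2 m\right)}{8}$)
$- \frac{125781}{-286904} + \frac{165087}{d{\left(630 \right)}} = - \frac{125781}{-286904} + \frac{165087}{\frac{1}{8} \sqrt{630} \left(15 + 2 \cdot 630\right)} = \left(-125781\right) \left(- \frac{1}{286904}\right) + \frac{165087}{\frac{1}{8} \cdot 3 \sqrt{70} \left(15 + 1260\right)} = \frac{125781}{286904} + \frac{165087}{\frac{1}{8} \cdot 3 \sqrt{70} \cdot 1275} = \frac{125781}{286904} + \frac{165087}{\frac{3825}{8} \sqrt{70}} = \frac{125781}{286904} + 165087 \frac{4 \sqrt{70}}{133875} = \frac{125781}{286904} + \frac{4316 \sqrt{70}}{875}$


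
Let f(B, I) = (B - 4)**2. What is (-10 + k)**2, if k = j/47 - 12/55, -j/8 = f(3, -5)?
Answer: 721137316/6682225 ≈ 107.92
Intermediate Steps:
f(B, I) = (-4 + B)**2
j = -8 (j = -8*(-4 + 3)**2 = -8*(-1)**2 = -8*1 = -8)
k = -1004/2585 (k = -8/47 - 12/55 = -1004/2585 ≈ -0.38839)
(-10 + k)**2 = (-10 - 1004/2585)**2 = (-26854/2585)**2 = 721137316/6682225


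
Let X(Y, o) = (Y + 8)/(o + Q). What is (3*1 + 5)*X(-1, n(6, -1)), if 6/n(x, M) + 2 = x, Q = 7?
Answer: 112/17 ≈ 6.5882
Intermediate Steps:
n(x, M) = 6/(-2 + x)
X(Y, o) = (8 + Y)/(7 + o) (X(Y, o) = (Y + 8)/(o + 7) = (8 + Y)/(7 + o))
(3*1 + 5)*X(-1, n(6, -1)) = (3*1 + 5)*((8 - 1)/(7 + 6/(-2 + 6))) = (3 + 5)*(7/(7 + 6/4)) = 8*(7/(7 + 6*(¼))) = 8*(7/(7 + 3/2)) = 8*(7/(17/2)) = 8*((2/17)*7) = 8*(14/17) = 112/17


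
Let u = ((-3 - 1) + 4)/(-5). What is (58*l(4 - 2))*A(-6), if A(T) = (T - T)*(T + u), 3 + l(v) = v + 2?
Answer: 0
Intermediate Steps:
l(v) = -1 + v (l(v) = -3 + (v + 2) = -3 + (2 + v) = -1 + v)
u = 0 (u = (-4 + 4)*(-1/5) = 0*(-1/5) = 0)
A(T) = 0 (A(T) = (T - T)*(T + 0) = 0*T = 0)
(58*l(4 - 2))*A(-6) = (58*(-1 + (4 - 2)))*0 = (58*(-1 + 2))*0 = (58*1)*0 = 58*0 = 0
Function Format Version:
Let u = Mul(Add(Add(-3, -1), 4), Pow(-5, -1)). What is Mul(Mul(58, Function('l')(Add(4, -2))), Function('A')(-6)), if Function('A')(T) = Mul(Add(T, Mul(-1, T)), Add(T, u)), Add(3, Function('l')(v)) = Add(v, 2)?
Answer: 0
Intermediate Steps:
Function('l')(v) = Add(-1, v) (Function('l')(v) = Add(-3, Add(v, 2)) = Add(-3, Add(2, v)) = Add(-1, v))
u = 0 (u = Mul(Add(-4, 4), Rational(-1, 5)) = Mul(0, Rational(-1, 5)) = 0)
Function('A')(T) = 0 (Function('A')(T) = Mul(Add(T, Mul(-1, T)), Add(T, 0)) = Mul(0, T) = 0)
Mul(Mul(58, Function('l')(Add(4, -2))), Function('A')(-6)) = Mul(Mul(58, Add(-1, Add(4, -2))), 0) = Mul(Mul(58, Add(-1, 2)), 0) = Mul(Mul(58, 1), 0) = Mul(58, 0) = 0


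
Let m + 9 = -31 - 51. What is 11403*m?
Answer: -1037673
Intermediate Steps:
m = -91 (m = -9 + (-31 - 51) = -9 - 82 = -91)
11403*m = 11403*(-91) = -1037673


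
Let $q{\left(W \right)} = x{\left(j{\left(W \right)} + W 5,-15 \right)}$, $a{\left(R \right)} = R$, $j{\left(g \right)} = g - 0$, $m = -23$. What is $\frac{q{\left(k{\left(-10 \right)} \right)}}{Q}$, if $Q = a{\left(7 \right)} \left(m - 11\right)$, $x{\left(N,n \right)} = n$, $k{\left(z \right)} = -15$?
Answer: $\frac{15}{238} \approx 0.063025$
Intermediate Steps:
$j{\left(g \right)} = g$ ($j{\left(g \right)} = g + 0 = g$)
$q{\left(W \right)} = -15$
$Q = -238$ ($Q = 7 \left(-23 - 11\right) = 7 \left(-34\right) = -238$)
$\frac{q{\left(k{\left(-10 \right)} \right)}}{Q} = - \frac{15}{-238} = \left(-15\right) \left(- \frac{1}{238}\right) = \frac{15}{238}$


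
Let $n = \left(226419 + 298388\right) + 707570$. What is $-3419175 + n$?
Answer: $-2186798$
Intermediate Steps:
$n = 1232377$ ($n = 524807 + 707570 = 1232377$)
$-3419175 + n = -3419175 + 1232377 = -2186798$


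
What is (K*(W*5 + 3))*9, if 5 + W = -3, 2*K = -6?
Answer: 999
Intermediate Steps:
K = -3 (K = (½)*(-6) = -3)
W = -8 (W = -5 - 3 = -8)
(K*(W*5 + 3))*9 = -3*(-8*5 + 3)*9 = -3*(-40 + 3)*9 = -3*(-37)*9 = 111*9 = 999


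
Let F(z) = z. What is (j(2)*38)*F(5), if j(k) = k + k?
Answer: 760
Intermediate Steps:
j(k) = 2*k
(j(2)*38)*F(5) = ((2*2)*38)*5 = (4*38)*5 = 152*5 = 760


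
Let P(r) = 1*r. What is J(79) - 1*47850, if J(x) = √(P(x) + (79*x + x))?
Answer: -47850 + 9*√79 ≈ -47770.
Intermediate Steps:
P(r) = r
J(x) = 9*√x (J(x) = √(x + (79*x + x)) = √(x + 80*x) = √(81*x) = 9*√x)
J(79) - 1*47850 = 9*√79 - 1*47850 = 9*√79 - 47850 = -47850 + 9*√79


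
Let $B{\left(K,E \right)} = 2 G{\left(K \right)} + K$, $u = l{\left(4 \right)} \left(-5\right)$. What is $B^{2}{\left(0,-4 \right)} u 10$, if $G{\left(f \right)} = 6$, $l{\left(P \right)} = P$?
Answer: $-28800$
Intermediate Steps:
$u = -20$ ($u = 4 \left(-5\right) = -20$)
$B{\left(K,E \right)} = 12 + K$ ($B{\left(K,E \right)} = 2 \cdot 6 + K = 12 + K$)
$B^{2}{\left(0,-4 \right)} u 10 = \left(12 + 0\right)^{2} \left(-20\right) 10 = 12^{2} \left(-20\right) 10 = 144 \left(-20\right) 10 = \left(-2880\right) 10 = -28800$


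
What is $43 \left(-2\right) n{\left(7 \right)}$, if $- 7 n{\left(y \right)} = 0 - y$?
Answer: $-86$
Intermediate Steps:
$n{\left(y \right)} = \frac{y}{7}$ ($n{\left(y \right)} = - \frac{0 - y}{7} = - \frac{\left(-1\right) y}{7} = \frac{y}{7}$)
$43 \left(-2\right) n{\left(7 \right)} = 43 \left(-2\right) \frac{1}{7} \cdot 7 = \left(-86\right) 1 = -86$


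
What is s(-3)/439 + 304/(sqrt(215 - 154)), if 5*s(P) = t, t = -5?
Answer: -1/439 + 304*sqrt(61)/61 ≈ 38.921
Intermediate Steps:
s(P) = -1 (s(P) = (1/5)*(-5) = -1)
s(-3)/439 + 304/(sqrt(215 - 154)) = -1/439 + 304/(sqrt(215 - 154)) = -1*1/439 + 304/(sqrt(61)) = -1/439 + 304*(sqrt(61)/61) = -1/439 + 304*sqrt(61)/61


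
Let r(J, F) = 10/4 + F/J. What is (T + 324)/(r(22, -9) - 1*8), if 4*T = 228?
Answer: -4191/65 ≈ -64.477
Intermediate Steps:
r(J, F) = 5/2 + F/J (r(J, F) = 10*(1/4) + F/J = 5/2 + F/J)
T = 57 (T = (1/4)*228 = 57)
(T + 324)/(r(22, -9) - 1*8) = (57 + 324)/((5/2 - 9/22) - 1*8) = 381/((5/2 - 9*1/22) - 8) = 381/((5/2 - 9/22) - 8) = 381/(23/11 - 8) = 381/(-65/11) = 381*(-11/65) = -4191/65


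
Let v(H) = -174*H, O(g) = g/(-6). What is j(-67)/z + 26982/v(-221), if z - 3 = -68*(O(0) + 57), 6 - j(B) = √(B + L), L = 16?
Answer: 5792809/8274019 + I*√51/3873 ≈ 0.70012 + 0.0018439*I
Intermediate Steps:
O(g) = -g/6 (O(g) = g*(-⅙) = -g/6)
j(B) = 6 - √(16 + B) (j(B) = 6 - √(B + 16) = 6 - √(16 + B))
z = -3873 (z = 3 - 68*(-⅙*0 + 57) = 3 - 68*(0 + 57) = 3 - 68*57 = 3 - 3876 = -3873)
j(-67)/z + 26982/v(-221) = (6 - √(16 - 67))/(-3873) + 26982/((-174*(-221))) = (6 - √(-51))*(-1/3873) + 26982/38454 = (6 - I*√51)*(-1/3873) + 26982*(1/38454) = (6 - I*√51)*(-1/3873) + 4497/6409 = (-2/1291 + I*√51/3873) + 4497/6409 = 5792809/8274019 + I*√51/3873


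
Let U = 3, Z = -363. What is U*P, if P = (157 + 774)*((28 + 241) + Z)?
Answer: -262542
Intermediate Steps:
P = -87514 (P = (157 + 774)*((28 + 241) - 363) = 931*(269 - 363) = 931*(-94) = -87514)
U*P = 3*(-87514) = -262542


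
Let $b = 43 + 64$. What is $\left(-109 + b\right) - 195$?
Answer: $-197$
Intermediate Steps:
$b = 107$
$\left(-109 + b\right) - 195 = \left(-109 + 107\right) - 195 = -2 - 195 = -197$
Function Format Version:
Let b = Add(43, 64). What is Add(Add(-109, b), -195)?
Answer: -197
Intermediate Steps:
b = 107
Add(Add(-109, b), -195) = Add(Add(-109, 107), -195) = Add(-2, -195) = -197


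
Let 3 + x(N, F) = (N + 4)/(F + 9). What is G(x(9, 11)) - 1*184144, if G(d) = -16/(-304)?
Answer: -3498735/19 ≈ -1.8414e+5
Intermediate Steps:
x(N, F) = -3 + (4 + N)/(9 + F) (x(N, F) = -3 + (N + 4)/(F + 9) = -3 + (4 + N)/(9 + F))
G(d) = 1/19 (G(d) = -16*(-1/304) = 1/19)
G(x(9, 11)) - 1*184144 = 1/19 - 1*184144 = 1/19 - 184144 = -3498735/19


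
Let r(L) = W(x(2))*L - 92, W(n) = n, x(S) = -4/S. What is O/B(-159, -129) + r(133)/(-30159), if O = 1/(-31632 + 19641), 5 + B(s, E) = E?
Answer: 191754137/16153100082 ≈ 0.011871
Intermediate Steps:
r(L) = -92 - 2*L (r(L) = (-4/2)*L - 92 = (-4*½)*L - 92 = -2*L - 92 = -92 - 2*L)
B(s, E) = -5 + E
O = -1/11991 (O = 1/(-11991) = -1/11991 ≈ -8.3396e-5)
O/B(-159, -129) + r(133)/(-30159) = -1/(11991*(-5 - 129)) + (-92 - 2*133)/(-30159) = -1/11991/(-134) + (-92 - 266)*(-1/30159) = -1/11991*(-1/134) - 358*(-1/30159) = 1/1606794 + 358/30159 = 191754137/16153100082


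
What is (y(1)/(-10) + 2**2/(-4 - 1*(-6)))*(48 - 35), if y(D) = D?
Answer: 247/10 ≈ 24.700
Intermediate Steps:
(y(1)/(-10) + 2**2/(-4 - 1*(-6)))*(48 - 35) = (1/(-10) + 2**2/(-4 - 1*(-6)))*(48 - 35) = (1*(-1/10) + 4/(-4 + 6))*13 = (-1/10 + 4/2)*13 = (-1/10 + 4*(1/2))*13 = (-1/10 + 2)*13 = (19/10)*13 = 247/10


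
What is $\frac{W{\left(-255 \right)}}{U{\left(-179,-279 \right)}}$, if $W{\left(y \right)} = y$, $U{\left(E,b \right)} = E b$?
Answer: $- \frac{85}{16647} \approx -0.005106$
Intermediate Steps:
$\frac{W{\left(-255 \right)}}{U{\left(-179,-279 \right)}} = - \frac{255}{\left(-179\right) \left(-279\right)} = - \frac{255}{49941} = \left(-255\right) \frac{1}{49941} = - \frac{85}{16647}$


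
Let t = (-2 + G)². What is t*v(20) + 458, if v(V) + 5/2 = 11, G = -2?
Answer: 594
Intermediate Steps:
v(V) = 17/2 (v(V) = -5/2 + 11 = 17/2)
t = 16 (t = (-2 - 2)² = (-4)² = 16)
t*v(20) + 458 = 16*(17/2) + 458 = 136 + 458 = 594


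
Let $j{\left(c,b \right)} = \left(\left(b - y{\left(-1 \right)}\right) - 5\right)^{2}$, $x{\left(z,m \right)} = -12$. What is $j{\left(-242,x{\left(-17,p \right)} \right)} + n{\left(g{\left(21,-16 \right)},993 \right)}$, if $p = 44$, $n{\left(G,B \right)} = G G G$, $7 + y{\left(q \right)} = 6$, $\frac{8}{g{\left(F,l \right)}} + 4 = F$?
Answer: $\frac{1258240}{4913} \approx 256.1$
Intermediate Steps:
$g{\left(F,l \right)} = \frac{8}{-4 + F}$
$y{\left(q \right)} = -1$ ($y{\left(q \right)} = -7 + 6 = -1$)
$n{\left(G,B \right)} = G^{3}$ ($n{\left(G,B \right)} = G^{2} G = G^{3}$)
$j{\left(c,b \right)} = \left(-4 + b\right)^{2}$ ($j{\left(c,b \right)} = \left(\left(b - -1\right) - 5\right)^{2} = \left(\left(b + 1\right) + \left(-5 + 0\right)\right)^{2} = \left(\left(1 + b\right) - 5\right)^{2} = \left(-4 + b\right)^{2}$)
$j{\left(-242,x{\left(-17,p \right)} \right)} + n{\left(g{\left(21,-16 \right)},993 \right)} = \left(-4 - 12\right)^{2} + \left(\frac{8}{-4 + 21}\right)^{3} = \left(-16\right)^{2} + \left(\frac{8}{17}\right)^{3} = 256 + \left(8 \cdot \frac{1}{17}\right)^{3} = 256 + \left(\frac{8}{17}\right)^{3} = 256 + \frac{512}{4913} = \frac{1258240}{4913}$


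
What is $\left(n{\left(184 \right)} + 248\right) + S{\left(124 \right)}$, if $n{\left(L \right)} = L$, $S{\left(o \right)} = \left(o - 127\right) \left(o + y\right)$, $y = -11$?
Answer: $93$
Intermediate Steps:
$S{\left(o \right)} = \left(-127 + o\right) \left(-11 + o\right)$ ($S{\left(o \right)} = \left(o - 127\right) \left(o - 11\right) = \left(-127 + o\right) \left(-11 + o\right)$)
$\left(n{\left(184 \right)} + 248\right) + S{\left(124 \right)} = \left(184 + 248\right) + \left(1397 + 124^{2} - 17112\right) = 432 + \left(1397 + 15376 - 17112\right) = 432 - 339 = 93$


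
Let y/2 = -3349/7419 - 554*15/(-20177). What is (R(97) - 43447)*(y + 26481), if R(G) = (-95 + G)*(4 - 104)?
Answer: -57672422338310713/49897721 ≈ -1.1558e+9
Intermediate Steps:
y = -11841766/149693163 (y = 2*(-3349/7419 - 554*15/(-20177)) = 2*(-3349*1/7419 - 8310*(-1/20177)) = 2*(-3349/7419 + 8310/20177) = 2*(-5920883/149693163) = -11841766/149693163 ≈ -0.079107)
R(G) = 9500 - 100*G (R(G) = (-95 + G)*(-100) = 9500 - 100*G)
(R(97) - 43447)*(y + 26481) = ((9500 - 100*97) - 43447)*(-11841766/149693163 + 26481) = ((9500 - 9700) - 43447)*(3964012807637/149693163) = (-200 - 43447)*(3964012807637/149693163) = -43647*3964012807637/149693163 = -57672422338310713/49897721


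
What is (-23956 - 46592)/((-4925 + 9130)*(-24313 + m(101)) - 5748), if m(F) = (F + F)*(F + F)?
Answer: -23516/23112969 ≈ -0.0010174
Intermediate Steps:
m(F) = 4*F² (m(F) = (2*F)*(2*F) = 4*F²)
(-23956 - 46592)/((-4925 + 9130)*(-24313 + m(101)) - 5748) = (-23956 - 46592)/((-4925 + 9130)*(-24313 + 4*101²) - 5748) = -70548/(4205*(-24313 + 4*10201) - 5748) = -70548/(4205*(-24313 + 40804) - 5748) = -70548/(4205*16491 - 5748) = -70548/(69344655 - 5748) = -70548/69338907 = -70548*1/69338907 = -23516/23112969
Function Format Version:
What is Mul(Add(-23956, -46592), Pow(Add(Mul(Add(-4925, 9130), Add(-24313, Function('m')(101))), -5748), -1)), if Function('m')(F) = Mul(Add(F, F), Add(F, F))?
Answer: Rational(-23516, 23112969) ≈ -0.0010174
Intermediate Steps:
Function('m')(F) = Mul(4, Pow(F, 2)) (Function('m')(F) = Mul(Mul(2, F), Mul(2, F)) = Mul(4, Pow(F, 2)))
Mul(Add(-23956, -46592), Pow(Add(Mul(Add(-4925, 9130), Add(-24313, Function('m')(101))), -5748), -1)) = Mul(Add(-23956, -46592), Pow(Add(Mul(Add(-4925, 9130), Add(-24313, Mul(4, Pow(101, 2)))), -5748), -1)) = Mul(-70548, Pow(Add(Mul(4205, Add(-24313, Mul(4, 10201))), -5748), -1)) = Mul(-70548, Pow(Add(Mul(4205, Add(-24313, 40804)), -5748), -1)) = Mul(-70548, Pow(Add(Mul(4205, 16491), -5748), -1)) = Mul(-70548, Pow(Add(69344655, -5748), -1)) = Mul(-70548, Pow(69338907, -1)) = Mul(-70548, Rational(1, 69338907)) = Rational(-23516, 23112969)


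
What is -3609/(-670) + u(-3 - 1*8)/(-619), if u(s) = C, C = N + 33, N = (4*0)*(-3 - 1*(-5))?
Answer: 2211861/414730 ≈ 5.3333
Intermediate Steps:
N = 0 (N = 0*(-3 + 5) = 0*2 = 0)
C = 33 (C = 0 + 33 = 33)
u(s) = 33
-3609/(-670) + u(-3 - 1*8)/(-619) = -3609/(-670) + 33/(-619) = -3609*(-1/670) + 33*(-1/619) = 3609/670 - 33/619 = 2211861/414730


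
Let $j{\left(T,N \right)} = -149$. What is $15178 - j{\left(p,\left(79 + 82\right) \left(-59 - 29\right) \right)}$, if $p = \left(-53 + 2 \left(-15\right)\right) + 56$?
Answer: $15327$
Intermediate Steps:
$p = -27$ ($p = \left(-53 - 30\right) + 56 = -83 + 56 = -27$)
$15178 - j{\left(p,\left(79 + 82\right) \left(-59 - 29\right) \right)} = 15178 - -149 = 15178 + 149 = 15327$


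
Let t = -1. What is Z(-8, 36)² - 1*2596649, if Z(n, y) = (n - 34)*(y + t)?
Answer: -435749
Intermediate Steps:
Z(n, y) = (-1 + y)*(-34 + n) (Z(n, y) = (n - 34)*(y - 1) = (-34 + n)*(-1 + y) = (-1 + y)*(-34 + n))
Z(-8, 36)² - 1*2596649 = (34 - 1*(-8) - 34*36 - 8*36)² - 1*2596649 = (34 + 8 - 1224 - 288)² - 2596649 = (-1470)² - 2596649 = 2160900 - 2596649 = -435749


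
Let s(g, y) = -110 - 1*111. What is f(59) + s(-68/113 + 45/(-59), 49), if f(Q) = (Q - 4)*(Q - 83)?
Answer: -1541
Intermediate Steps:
f(Q) = (-83 + Q)*(-4 + Q) (f(Q) = (-4 + Q)*(-83 + Q) = (-83 + Q)*(-4 + Q))
s(g, y) = -221 (s(g, y) = -110 - 111 = -221)
f(59) + s(-68/113 + 45/(-59), 49) = (332 + 59² - 87*59) - 221 = (332 + 3481 - 5133) - 221 = -1320 - 221 = -1541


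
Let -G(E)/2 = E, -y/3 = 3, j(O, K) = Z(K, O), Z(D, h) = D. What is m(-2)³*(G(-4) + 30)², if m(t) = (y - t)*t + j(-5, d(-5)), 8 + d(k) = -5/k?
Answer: 495292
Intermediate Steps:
d(k) = -8 - 5/k
j(O, K) = K
y = -9 (y = -3*3 = -9)
G(E) = -2*E
m(t) = -7 + t*(-9 - t) (m(t) = (-9 - t)*t + (-8 - 5/(-5)) = t*(-9 - t) + (-8 - 5*(-⅕)) = t*(-9 - t) + (-8 + 1) = t*(-9 - t) - 7 = -7 + t*(-9 - t))
m(-2)³*(G(-4) + 30)² = (-7 - 1*(-2)² - 9*(-2))³*(-2*(-4) + 30)² = (-7 - 1*4 + 18)³*(8 + 30)² = (-7 - 4 + 18)³*38² = 7³*1444 = 343*1444 = 495292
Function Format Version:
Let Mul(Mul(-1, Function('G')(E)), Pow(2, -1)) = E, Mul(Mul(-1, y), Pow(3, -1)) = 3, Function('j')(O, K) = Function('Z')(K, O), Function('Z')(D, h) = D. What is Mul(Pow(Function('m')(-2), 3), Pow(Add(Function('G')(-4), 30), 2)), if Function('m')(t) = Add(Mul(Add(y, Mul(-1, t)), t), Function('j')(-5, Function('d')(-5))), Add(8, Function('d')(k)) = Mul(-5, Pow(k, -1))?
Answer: 495292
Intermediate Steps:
Function('d')(k) = Add(-8, Mul(-5, Pow(k, -1)))
Function('j')(O, K) = K
y = -9 (y = Mul(-3, 3) = -9)
Function('G')(E) = Mul(-2, E)
Function('m')(t) = Add(-7, Mul(t, Add(-9, Mul(-1, t)))) (Function('m')(t) = Add(Mul(Add(-9, Mul(-1, t)), t), Add(-8, Mul(-5, Pow(-5, -1)))) = Add(Mul(t, Add(-9, Mul(-1, t))), Add(-8, Mul(-5, Rational(-1, 5)))) = Add(Mul(t, Add(-9, Mul(-1, t))), Add(-8, 1)) = Add(Mul(t, Add(-9, Mul(-1, t))), -7) = Add(-7, Mul(t, Add(-9, Mul(-1, t)))))
Mul(Pow(Function('m')(-2), 3), Pow(Add(Function('G')(-4), 30), 2)) = Mul(Pow(Add(-7, Mul(-1, Pow(-2, 2)), Mul(-9, -2)), 3), Pow(Add(Mul(-2, -4), 30), 2)) = Mul(Pow(Add(-7, Mul(-1, 4), 18), 3), Pow(Add(8, 30), 2)) = Mul(Pow(Add(-7, -4, 18), 3), Pow(38, 2)) = Mul(Pow(7, 3), 1444) = Mul(343, 1444) = 495292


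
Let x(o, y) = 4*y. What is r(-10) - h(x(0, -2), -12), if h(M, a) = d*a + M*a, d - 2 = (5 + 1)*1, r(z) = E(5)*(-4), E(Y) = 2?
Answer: -8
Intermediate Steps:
r(z) = -8 (r(z) = 2*(-4) = -8)
d = 8 (d = 2 + (5 + 1)*1 = 2 + 6*1 = 2 + 6 = 8)
h(M, a) = 8*a + M*a
r(-10) - h(x(0, -2), -12) = -8 - (-12)*(8 + 4*(-2)) = -8 - (-12)*(8 - 8) = -8 - (-12)*0 = -8 - 1*0 = -8 + 0 = -8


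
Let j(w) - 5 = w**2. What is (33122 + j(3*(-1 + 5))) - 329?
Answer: 32942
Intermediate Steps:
j(w) = 5 + w**2
(33122 + j(3*(-1 + 5))) - 329 = (33122 + (5 + (3*(-1 + 5))**2)) - 329 = (33122 + (5 + (3*4)**2)) - 329 = (33122 + (5 + 12**2)) - 329 = (33122 + (5 + 144)) - 329 = (33122 + 149) - 329 = 33271 - 329 = 32942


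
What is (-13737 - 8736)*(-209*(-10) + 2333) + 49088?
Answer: -99348991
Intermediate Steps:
(-13737 - 8736)*(-209*(-10) + 2333) + 49088 = -22473*(2090 + 2333) + 49088 = -22473*4423 + 49088 = -99398079 + 49088 = -99348991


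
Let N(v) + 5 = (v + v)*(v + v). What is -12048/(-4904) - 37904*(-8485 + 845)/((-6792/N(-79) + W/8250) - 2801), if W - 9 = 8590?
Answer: -3322897947928248786/32132357898947 ≈ -1.0341e+5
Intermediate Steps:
W = 8599 (W = 9 + 8590 = 8599)
N(v) = -5 + 4*v**2 (N(v) = -5 + (v + v)*(v + v) = -5 + (2*v)*(2*v) = -5 + 4*v**2)
-12048/(-4904) - 37904*(-8485 + 845)/((-6792/N(-79) + W/8250) - 2801) = -12048/(-4904) - 37904*(-8485 + 845)/((-6792/(-5 + 4*(-79)**2) + 8599/8250) - 2801) = -12048*(-1/4904) - 37904*(-7640/((-6792/(-5 + 4*6241) + 8599*(1/8250)) - 2801)) = 1506/613 - 37904*(-7640/((-6792/(-5 + 24964) + 8599/8250) - 2801)) = 1506/613 - 37904*(-7640/((-6792/24959 + 8599/8250) - 2801)) = 1506/613 - 37904*(-7640/(14417131/18719250 - 2801)) = 1506/613 - 37904/((-52418202119/18719250*(-1/7640))) = 1506/613 - 37904/52418202119/143015070000 = 1506/613 - 37904*143015070000/52418202119 = 1506/613 - 5420843213280000/52418202119 = -3322897947928248786/32132357898947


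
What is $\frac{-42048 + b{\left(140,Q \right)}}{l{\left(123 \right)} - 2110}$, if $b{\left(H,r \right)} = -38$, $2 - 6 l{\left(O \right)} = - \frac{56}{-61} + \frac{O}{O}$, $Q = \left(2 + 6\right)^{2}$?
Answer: $\frac{1400316}{70205} \approx 19.946$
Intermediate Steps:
$Q = 64$ ($Q = 8^{2} = 64$)
$l{\left(O \right)} = \frac{5}{366}$ ($l{\left(O \right)} = \frac{1}{3} - \frac{- \frac{56}{-61} + \frac{O}{O}}{6} = \frac{1}{3} - \frac{\left(-56\right) \left(- \frac{1}{61}\right) + 1}{6} = \frac{1}{3} - \frac{\frac{56}{61} + 1}{6} = \frac{1}{3} - \frac{39}{122} = \frac{5}{366}$)
$\frac{-42048 + b{\left(140,Q \right)}}{l{\left(123 \right)} - 2110} = \frac{-42048 - 38}{\frac{5}{366} - 2110} = - \frac{42086}{- \frac{772255}{366}} = \left(-42086\right) \left(- \frac{366}{772255}\right) = \frac{1400316}{70205}$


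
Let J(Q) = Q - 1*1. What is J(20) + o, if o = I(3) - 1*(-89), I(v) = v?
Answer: 111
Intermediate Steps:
J(Q) = -1 + Q (J(Q) = Q - 1 = -1 + Q)
o = 92 (o = 3 - 1*(-89) = 3 + 89 = 92)
J(20) + o = (-1 + 20) + 92 = 19 + 92 = 111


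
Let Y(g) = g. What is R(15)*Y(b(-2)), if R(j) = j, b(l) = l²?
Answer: 60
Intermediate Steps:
R(15)*Y(b(-2)) = 15*(-2)² = 15*4 = 60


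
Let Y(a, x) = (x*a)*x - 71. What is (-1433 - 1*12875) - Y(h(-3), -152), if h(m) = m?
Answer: 55075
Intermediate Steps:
Y(a, x) = -71 + a*x**2 (Y(a, x) = (a*x)*x - 71 = a*x**2 - 71 = -71 + a*x**2)
(-1433 - 1*12875) - Y(h(-3), -152) = (-1433 - 1*12875) - (-71 - 3*(-152)**2) = (-1433 - 12875) - (-71 - 3*23104) = -14308 - (-71 - 69312) = -14308 - 1*(-69383) = -14308 + 69383 = 55075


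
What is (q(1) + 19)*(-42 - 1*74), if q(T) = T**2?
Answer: -2320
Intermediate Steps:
(q(1) + 19)*(-42 - 1*74) = (1**2 + 19)*(-42 - 1*74) = (1 + 19)*(-42 - 74) = 20*(-116) = -2320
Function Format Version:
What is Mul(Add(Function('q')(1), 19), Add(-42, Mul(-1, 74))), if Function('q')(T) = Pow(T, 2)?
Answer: -2320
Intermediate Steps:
Mul(Add(Function('q')(1), 19), Add(-42, Mul(-1, 74))) = Mul(Add(Pow(1, 2), 19), Add(-42, Mul(-1, 74))) = Mul(Add(1, 19), Add(-42, -74)) = Mul(20, -116) = -2320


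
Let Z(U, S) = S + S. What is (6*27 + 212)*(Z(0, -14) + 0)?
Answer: -10472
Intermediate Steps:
Z(U, S) = 2*S
(6*27 + 212)*(Z(0, -14) + 0) = (6*27 + 212)*(2*(-14) + 0) = (162 + 212)*(-28 + 0) = 374*(-28) = -10472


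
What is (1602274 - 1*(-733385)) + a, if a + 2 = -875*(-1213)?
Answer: 3397032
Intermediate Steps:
a = 1061373 (a = -2 - 875*(-1213) = -2 + 1061375 = 1061373)
(1602274 - 1*(-733385)) + a = (1602274 - 1*(-733385)) + 1061373 = (1602274 + 733385) + 1061373 = 2335659 + 1061373 = 3397032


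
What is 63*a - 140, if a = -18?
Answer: -1274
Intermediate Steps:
63*a - 140 = 63*(-18) - 140 = -1134 - 140 = -1274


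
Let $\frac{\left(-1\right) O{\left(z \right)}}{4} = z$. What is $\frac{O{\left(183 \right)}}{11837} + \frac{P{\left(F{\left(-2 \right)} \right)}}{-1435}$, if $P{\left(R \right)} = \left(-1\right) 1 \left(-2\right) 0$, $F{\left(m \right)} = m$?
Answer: $- \frac{732}{11837} \approx -0.06184$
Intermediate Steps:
$P{\left(R \right)} = 0$ ($P{\left(R \right)} = \left(-1\right) \left(-2\right) 0 = 2 \cdot 0 = 0$)
$O{\left(z \right)} = - 4 z$
$\frac{O{\left(183 \right)}}{11837} + \frac{P{\left(F{\left(-2 \right)} \right)}}{-1435} = \frac{\left(-4\right) 183}{11837} + \frac{0}{-1435} = \left(-732\right) \frac{1}{11837} + 0 \left(- \frac{1}{1435}\right) = - \frac{732}{11837} + 0 = - \frac{732}{11837}$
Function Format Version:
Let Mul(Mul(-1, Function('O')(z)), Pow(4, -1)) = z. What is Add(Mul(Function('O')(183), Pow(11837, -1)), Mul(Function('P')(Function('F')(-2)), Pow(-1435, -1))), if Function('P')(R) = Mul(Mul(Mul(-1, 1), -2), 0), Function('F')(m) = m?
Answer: Rational(-732, 11837) ≈ -0.061840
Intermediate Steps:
Function('P')(R) = 0 (Function('P')(R) = Mul(Mul(-1, -2), 0) = Mul(2, 0) = 0)
Function('O')(z) = Mul(-4, z)
Add(Mul(Function('O')(183), Pow(11837, -1)), Mul(Function('P')(Function('F')(-2)), Pow(-1435, -1))) = Add(Mul(Mul(-4, 183), Pow(11837, -1)), Mul(0, Pow(-1435, -1))) = Add(Mul(-732, Rational(1, 11837)), Mul(0, Rational(-1, 1435))) = Add(Rational(-732, 11837), 0) = Rational(-732, 11837)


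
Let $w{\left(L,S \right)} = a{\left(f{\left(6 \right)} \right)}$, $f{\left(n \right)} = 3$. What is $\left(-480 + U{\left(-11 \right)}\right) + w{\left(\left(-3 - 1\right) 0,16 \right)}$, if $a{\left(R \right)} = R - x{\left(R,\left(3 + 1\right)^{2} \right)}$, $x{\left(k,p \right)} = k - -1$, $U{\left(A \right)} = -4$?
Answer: $-485$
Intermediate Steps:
$x{\left(k,p \right)} = 1 + k$ ($x{\left(k,p \right)} = k + 1 = 1 + k$)
$a{\left(R \right)} = -1$ ($a{\left(R \right)} = R - \left(1 + R\right) = -1$)
$w{\left(L,S \right)} = -1$
$\left(-480 + U{\left(-11 \right)}\right) + w{\left(\left(-3 - 1\right) 0,16 \right)} = \left(-480 - 4\right) - 1 = -484 - 1 = -485$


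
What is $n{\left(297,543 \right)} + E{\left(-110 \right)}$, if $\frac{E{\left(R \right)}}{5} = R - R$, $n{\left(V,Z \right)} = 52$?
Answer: $52$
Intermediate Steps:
$E{\left(R \right)} = 0$ ($E{\left(R \right)} = 5 \left(R - R\right) = 5 \cdot 0 = 0$)
$n{\left(297,543 \right)} + E{\left(-110 \right)} = 52 + 0 = 52$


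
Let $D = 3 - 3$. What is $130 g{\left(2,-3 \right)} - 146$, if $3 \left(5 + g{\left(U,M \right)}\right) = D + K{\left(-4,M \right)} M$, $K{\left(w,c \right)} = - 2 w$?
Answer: $-1836$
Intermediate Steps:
$D = 0$
$g{\left(U,M \right)} = -5 + \frac{8 M}{3}$ ($g{\left(U,M \right)} = -5 + \frac{0 + \left(-2\right) \left(-4\right) M}{3} = -5 + \frac{0 + 8 M}{3} = -5 + \frac{8 M}{3}$)
$130 g{\left(2,-3 \right)} - 146 = 130 \left(-5 + \frac{8}{3} \left(-3\right)\right) - 146 = 130 \left(-5 - 8\right) - 146 = 130 \left(-13\right) - 146 = -1690 - 146 = -1836$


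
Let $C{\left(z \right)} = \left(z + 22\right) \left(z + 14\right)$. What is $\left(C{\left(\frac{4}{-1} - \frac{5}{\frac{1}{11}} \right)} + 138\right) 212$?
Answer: $382236$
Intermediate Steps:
$C{\left(z \right)} = \left(14 + z\right) \left(22 + z\right)$ ($C{\left(z \right)} = \left(22 + z\right) \left(14 + z\right) = \left(14 + z\right) \left(22 + z\right)$)
$\left(C{\left(\frac{4}{-1} - \frac{5}{\frac{1}{11}} \right)} + 138\right) 212 = \left(\left(308 + \left(\frac{4}{-1} - \frac{5}{\frac{1}{11}}\right)^{2} + 36 \left(\frac{4}{-1} - \frac{5}{\frac{1}{11}}\right)\right) + 138\right) 212 = \left(\left(308 + \left(4 \left(-1\right) - 5 \frac{1}{\frac{1}{11}}\right)^{2} + 36 \left(4 \left(-1\right) - 5 \frac{1}{\frac{1}{11}}\right)\right) + 138\right) 212 = \left(\left(308 + \left(-4 - 55\right)^{2} + 36 \left(-4 - 55\right)\right) + 138\right) 212 = \left(\left(308 + \left(-59\right)^{2} + 36 \left(-59\right)\right) + 138\right) 212 = \left(\left(308 + 3481 - 2124\right) + 138\right) 212 = \left(1665 + 138\right) 212 = 1803 \cdot 212 = 382236$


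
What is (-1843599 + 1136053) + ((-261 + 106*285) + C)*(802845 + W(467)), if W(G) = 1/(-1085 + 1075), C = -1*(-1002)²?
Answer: -1564031593231/2 ≈ -7.8202e+11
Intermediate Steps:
C = -1004004 (C = -1*1004004 = -1004004)
W(G) = -⅒ (W(G) = 1/(-10) = -⅒)
(-1843599 + 1136053) + ((-261 + 106*285) + C)*(802845 + W(467)) = (-1843599 + 1136053) + ((-261 + 106*285) - 1004004)*(802845 - ⅒) = -707546 + ((-261 + 30210) - 1004004)*(8028449/10) = -707546 + (29949 - 1004004)*(8028449/10) = -707546 - 974055*8028449/10 = -707546 - 1564030178139/2 = -1564031593231/2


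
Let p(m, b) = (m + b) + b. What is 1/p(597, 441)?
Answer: 1/1479 ≈ 0.00067613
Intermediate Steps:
p(m, b) = m + 2*b (p(m, b) = (b + m) + b = m + 2*b)
1/p(597, 441) = 1/(597 + 2*441) = 1/(597 + 882) = 1/1479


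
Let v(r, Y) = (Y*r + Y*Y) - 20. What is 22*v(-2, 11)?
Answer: 1738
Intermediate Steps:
v(r, Y) = -20 + Y² + Y*r (v(r, Y) = (Y*r + Y²) - 20 = (Y² + Y*r) - 20 = -20 + Y² + Y*r)
22*v(-2, 11) = 22*(-20 + 11² + 11*(-2)) = 22*(-20 + 121 - 22) = 22*79 = 1738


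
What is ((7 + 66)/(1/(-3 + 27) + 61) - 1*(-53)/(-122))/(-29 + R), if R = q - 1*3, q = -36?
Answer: -136099/12153640 ≈ -0.011198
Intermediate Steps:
R = -39 (R = -36 - 1*3 = -36 - 3 = -39)
((7 + 66)/(1/(-3 + 27) + 61) - 1*(-53)/(-122))/(-29 + R) = ((7 + 66)/(1/(-3 + 27) + 61) - 1*(-53)/(-122))/(-29 - 39) = (73/(1/24 + 61) + 53*(-1/122))/(-68) = (73/(1/24 + 61) - 53/122)*(-1/68) = (73/(1465/24) - 53/122)*(-1/68) = (73*(24/1465) - 53/122)*(-1/68) = (1752/1465 - 53/122)*(-1/68) = (136099/178730)*(-1/68) = -136099/12153640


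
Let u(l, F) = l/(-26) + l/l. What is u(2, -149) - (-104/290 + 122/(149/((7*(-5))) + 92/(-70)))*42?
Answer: 1763752/1885 ≈ 935.68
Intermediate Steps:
u(l, F) = 1 - l/26 (u(l, F) = l*(-1/26) + 1 = -l/26 + 1 = 1 - l/26)
u(2, -149) - (-104/290 + 122/(149/((7*(-5))) + 92/(-70)))*42 = (1 - 1/26*2) - (-104/290 + 122/(149/((7*(-5))) + 92/(-70)))*42 = (1 - 1/13) - (-104*1/290 + 122/(149/(-35) + 92*(-1/70)))*42 = 12/13 - (-52/145 + 122/(149*(-1/35) - 46/35))*42 = 12/13 - (-52/145 + 122/(-149/35 - 46/35))*42 = 12/13 - (-52/145 + 122/(-39/7))*42 = 12/13 - (-52/145 + 122*(-7/39))*42 = 12/13 - (-52/145 - 854/39)*42 = 12/13 - (-125858)*42/5655 = 12/13 - 1*(-1762012/1885) = 12/13 + 1762012/1885 = 1763752/1885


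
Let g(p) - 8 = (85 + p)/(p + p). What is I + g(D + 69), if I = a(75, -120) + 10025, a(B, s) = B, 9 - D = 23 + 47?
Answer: 161821/16 ≈ 10114.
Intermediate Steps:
D = -61 (D = 9 - (23 + 47) = 9 - 1*70 = 9 - 70 = -61)
I = 10100 (I = 75 + 10025 = 10100)
g(p) = 8 + (85 + p)/(2*p) (g(p) = 8 + (85 + p)/(p + p) = 8 + (85 + p)/((2*p)) = 8 + (85 + p)*(1/(2*p)) = 8 + (85 + p)/(2*p))
I + g(D + 69) = 10100 + 17*(5 + (-61 + 69))/(2*(-61 + 69)) = 10100 + (17/2)*(5 + 8)/8 = 10100 + (17/2)*(⅛)*13 = 10100 + 221/16 = 161821/16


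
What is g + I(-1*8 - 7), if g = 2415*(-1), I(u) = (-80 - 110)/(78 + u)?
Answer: -152335/63 ≈ -2418.0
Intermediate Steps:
I(u) = -190/(78 + u)
g = -2415
g + I(-1*8 - 7) = -2415 - 190/(78 + (-1*8 - 7)) = -2415 - 190/(78 + (-8 - 7)) = -2415 - 190/(78 - 15) = -2415 - 190/63 = -152335/63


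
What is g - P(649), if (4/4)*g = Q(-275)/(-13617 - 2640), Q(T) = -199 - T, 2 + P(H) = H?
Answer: -10518355/16257 ≈ -647.00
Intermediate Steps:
P(H) = -2 + H
g = -76/16257 (g = (-199 - 1*(-275))/(-13617 - 2640) = (-199 + 275)/(-16257) = 76*(-1/16257) = -76/16257 ≈ -0.0046749)
g - P(649) = -76/16257 - (-2 + 649) = -76/16257 - 1*647 = -76/16257 - 647 = -10518355/16257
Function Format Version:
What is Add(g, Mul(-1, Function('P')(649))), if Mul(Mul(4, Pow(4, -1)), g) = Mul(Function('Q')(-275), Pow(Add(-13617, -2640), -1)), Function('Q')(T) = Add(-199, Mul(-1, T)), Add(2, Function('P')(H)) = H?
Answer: Rational(-10518355, 16257) ≈ -647.00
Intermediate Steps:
Function('P')(H) = Add(-2, H)
g = Rational(-76, 16257) (g = Mul(Add(-199, Mul(-1, -275)), Pow(Add(-13617, -2640), -1)) = Mul(Add(-199, 275), Pow(-16257, -1)) = Mul(76, Rational(-1, 16257)) = Rational(-76, 16257) ≈ -0.0046749)
Add(g, Mul(-1, Function('P')(649))) = Add(Rational(-76, 16257), Mul(-1, Add(-2, 649))) = Add(Rational(-76, 16257), Mul(-1, 647)) = Add(Rational(-76, 16257), -647) = Rational(-10518355, 16257)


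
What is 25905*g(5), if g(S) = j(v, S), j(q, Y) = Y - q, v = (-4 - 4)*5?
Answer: 1165725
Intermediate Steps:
v = -40 (v = -8*5 = -40)
g(S) = 40 + S (g(S) = S - 1*(-40) = S + 40 = 40 + S)
25905*g(5) = 25905*(40 + 5) = 25905*45 = 1165725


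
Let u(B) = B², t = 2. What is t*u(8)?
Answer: 128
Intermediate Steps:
t*u(8) = 2*8² = 2*64 = 128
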